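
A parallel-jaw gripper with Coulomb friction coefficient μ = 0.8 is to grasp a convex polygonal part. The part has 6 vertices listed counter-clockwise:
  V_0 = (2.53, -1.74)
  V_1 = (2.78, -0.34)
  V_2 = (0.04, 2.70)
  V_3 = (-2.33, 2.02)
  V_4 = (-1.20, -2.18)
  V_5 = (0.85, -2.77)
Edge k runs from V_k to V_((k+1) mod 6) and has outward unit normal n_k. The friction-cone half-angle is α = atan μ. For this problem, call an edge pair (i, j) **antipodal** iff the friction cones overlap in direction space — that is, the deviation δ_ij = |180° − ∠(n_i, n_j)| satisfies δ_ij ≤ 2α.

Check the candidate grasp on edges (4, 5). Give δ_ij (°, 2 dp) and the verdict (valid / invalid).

α = atan 0.8 = 38.66°;  2α = 77.32°
edge 4: e_4 = (+2.05, -0.59);  n_4 = (-0.2766, -0.9610)
edge 5: e_5 = (+1.68, +1.03);  n_5 = (+0.5227, -0.8525)
∠(n_4, n_5) = 47.57°
δ = |180° − 47.57°| = 132.43°
132.43° > 2α = 77.32°  →  invalid

δ = 132.43°, invalid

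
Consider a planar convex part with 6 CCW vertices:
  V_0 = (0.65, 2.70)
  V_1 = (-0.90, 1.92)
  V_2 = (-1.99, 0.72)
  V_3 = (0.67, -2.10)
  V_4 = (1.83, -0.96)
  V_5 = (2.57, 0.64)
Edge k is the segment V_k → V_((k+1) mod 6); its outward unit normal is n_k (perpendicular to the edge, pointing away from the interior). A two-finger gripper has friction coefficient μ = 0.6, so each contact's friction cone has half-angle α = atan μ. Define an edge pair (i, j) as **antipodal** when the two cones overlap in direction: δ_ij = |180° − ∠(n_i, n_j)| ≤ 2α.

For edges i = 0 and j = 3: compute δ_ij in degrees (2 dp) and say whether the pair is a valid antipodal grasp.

α = atan 0.6 = 30.96°;  2α = 61.93°
edge 0: e_0 = (-1.55, -0.78);  n_0 = (-0.4495, +0.8933)
edge 3: e_3 = (+1.16, +1.14);  n_3 = (+0.7009, -0.7132)
∠(n_0, n_3) = 162.21°
δ = |180° − 162.21°| = 17.79°
17.79° ≤ 2α = 61.93°  →  valid

δ = 17.79°, valid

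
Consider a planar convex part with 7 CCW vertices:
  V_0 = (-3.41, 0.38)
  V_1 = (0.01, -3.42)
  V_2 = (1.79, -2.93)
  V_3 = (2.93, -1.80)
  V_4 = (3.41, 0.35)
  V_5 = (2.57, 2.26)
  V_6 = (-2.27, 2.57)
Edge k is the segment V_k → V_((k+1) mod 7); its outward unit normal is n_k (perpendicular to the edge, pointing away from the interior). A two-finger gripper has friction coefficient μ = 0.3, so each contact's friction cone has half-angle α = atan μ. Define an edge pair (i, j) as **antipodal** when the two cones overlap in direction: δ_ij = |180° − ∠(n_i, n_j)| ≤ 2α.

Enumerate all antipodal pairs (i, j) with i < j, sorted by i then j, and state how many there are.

α = atan 0.3 = 16.70°;  2α = 33.40°
n_0 = (-0.7433, -0.6690)
n_1 = (+0.2654, -0.9641)
n_2 = (+0.7040, -0.7102)
n_3 = (+0.9760, -0.2179)
n_4 = (+0.9154, +0.4026)
n_5 = (+0.0639, +0.9980)
n_6 = (-0.8870, +0.4617)
  (0,1): δ = 116.60°  ·
  (0,2): δ = 87.24°  ·
  (0,3): δ = 54.57°  ·
  (0,4): δ = 18.25°  ✓
  (0,5): δ = 44.35°  ·
  (0,6): δ = 110.51°  ·
  (1,2): δ = 150.64°  ·
  (1,3): δ = 117.98°  ·
  (1,4): δ = 81.65°  ·
  (1,5): δ = 19.06°  ✓
  (1,6): δ = 47.11°  ·
  (2,3): δ = 147.33°  ·
  (2,4): δ = 111.01°  ·
  (2,5): δ = 48.41°  ·
  (2,6): δ = 17.75°  ✓
  (3,4): δ = 143.68°  ·
  (3,5): δ = 81.08°  ·
  (3,6): δ = 14.91°  ✓
  (4,5): δ = 117.40°  ·
  (4,6): δ = 51.24°  ·
  (5,6): δ = 113.83°  ·
antipodal pairs: 4

count = 4; pairs: (0,4), (1,5), (2,6), (3,6)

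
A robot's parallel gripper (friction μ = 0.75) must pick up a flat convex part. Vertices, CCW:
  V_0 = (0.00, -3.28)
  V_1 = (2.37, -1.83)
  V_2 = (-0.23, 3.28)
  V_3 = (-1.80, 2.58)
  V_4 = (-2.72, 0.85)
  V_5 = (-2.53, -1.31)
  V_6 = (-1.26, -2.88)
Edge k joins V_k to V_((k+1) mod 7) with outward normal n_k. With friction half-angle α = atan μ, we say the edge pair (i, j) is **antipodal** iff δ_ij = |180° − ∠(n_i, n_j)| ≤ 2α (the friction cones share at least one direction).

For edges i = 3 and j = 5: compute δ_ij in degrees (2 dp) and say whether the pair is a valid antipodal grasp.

α = atan 0.75 = 36.87°;  2α = 73.74°
edge 3: e_3 = (-0.92, -1.73);  n_3 = (-0.8829, +0.4695)
edge 5: e_5 = (+1.27, -1.57);  n_5 = (-0.7775, -0.6289)
∠(n_3, n_5) = 66.97°
δ = |180° − 66.97°| = 113.03°
113.03° > 2α = 73.74°  →  invalid

δ = 113.03°, invalid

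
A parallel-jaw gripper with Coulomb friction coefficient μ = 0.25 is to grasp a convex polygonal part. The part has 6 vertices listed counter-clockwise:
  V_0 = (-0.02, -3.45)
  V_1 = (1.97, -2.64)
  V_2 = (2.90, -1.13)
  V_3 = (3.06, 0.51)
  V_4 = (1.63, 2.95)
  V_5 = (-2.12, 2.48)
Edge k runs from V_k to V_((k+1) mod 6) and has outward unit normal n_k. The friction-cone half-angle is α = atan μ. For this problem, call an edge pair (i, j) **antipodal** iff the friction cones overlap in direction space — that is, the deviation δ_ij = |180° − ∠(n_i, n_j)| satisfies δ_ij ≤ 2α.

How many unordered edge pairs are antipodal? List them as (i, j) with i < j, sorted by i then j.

count = 3; pairs: (0,4), (2,5), (3,5)

α = atan 0.25 = 14.04°;  2α = 28.07°
n_0 = (+0.3770, -0.9262)
n_1 = (+0.8515, -0.5244)
n_2 = (+0.9953, -0.0971)
n_3 = (+0.8628, +0.5056)
n_4 = (-0.1244, +0.9922)
n_5 = (-0.9426, -0.3338)
  (0,1): δ = 143.78°  ·
  (0,2): δ = 117.72°  ·
  (0,3): δ = 81.77°  ·
  (0,4): δ = 15.00°  ✓
  (0,5): δ = 87.35°  ·
  (1,2): δ = 153.94°  ·
  (1,3): δ = 118.00°  ·
  (1,4): δ = 51.23°  ·
  (1,5): δ = 51.13°  ·
  (2,3): δ = 144.05°  ·
  (2,4): δ = 77.28°  ·
  (2,5): δ = 25.07°  ✓
  (3,4): δ = 113.23°  ·
  (3,5): δ = 10.87°  ✓
  (4,5): δ = 77.64°  ·
antipodal pairs: 3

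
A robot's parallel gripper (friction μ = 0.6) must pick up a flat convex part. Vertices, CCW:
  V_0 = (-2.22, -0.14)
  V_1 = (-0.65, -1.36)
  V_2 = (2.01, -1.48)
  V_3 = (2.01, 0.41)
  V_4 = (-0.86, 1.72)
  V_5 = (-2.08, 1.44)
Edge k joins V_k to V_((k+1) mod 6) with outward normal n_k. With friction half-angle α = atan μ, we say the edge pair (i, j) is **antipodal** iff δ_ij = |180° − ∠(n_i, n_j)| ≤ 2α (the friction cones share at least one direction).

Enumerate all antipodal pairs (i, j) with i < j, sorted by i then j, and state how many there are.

α = atan 0.6 = 30.96°;  2α = 61.93°
n_0 = (-0.6136, -0.7896)
n_1 = (-0.0451, -0.9990)
n_2 = (+1.0000, -0.0000)
n_3 = (+0.4152, +0.9097)
n_4 = (-0.2237, +0.9747)
n_5 = (-0.9961, +0.0883)
  (0,1): δ = 144.73°  ·
  (0,2): δ = 52.15°  ✓
  (0,3): δ = 13.32°  ✓
  (0,4): δ = 50.78°  ✓
  (0,5): δ = 122.79°  ·
  (1,2): δ = 87.42°  ·
  (1,3): δ = 21.95°  ✓
  (1,4): δ = 15.51°  ✓
  (1,5): δ = 87.52°  ·
  (2,3): δ = 114.53°  ·
  (2,4): δ = 77.07°  ·
  (2,5): δ = 5.06°  ✓
  (3,4): δ = 142.54°  ·
  (3,5): δ = 70.53°  ·
  (4,5): δ = 107.99°  ·
antipodal pairs: 6

count = 6; pairs: (0,2), (0,3), (0,4), (1,3), (1,4), (2,5)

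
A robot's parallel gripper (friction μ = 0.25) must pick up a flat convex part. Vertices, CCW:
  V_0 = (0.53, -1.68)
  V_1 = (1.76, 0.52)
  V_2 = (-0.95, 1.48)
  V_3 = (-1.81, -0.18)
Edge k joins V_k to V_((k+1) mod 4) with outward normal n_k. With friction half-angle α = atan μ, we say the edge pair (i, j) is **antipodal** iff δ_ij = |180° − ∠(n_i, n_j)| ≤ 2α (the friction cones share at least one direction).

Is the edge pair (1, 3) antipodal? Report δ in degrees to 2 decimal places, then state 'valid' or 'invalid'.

α = atan 0.25 = 14.04°;  2α = 28.07°
edge 1: e_1 = (-2.71, +0.96);  n_1 = (+0.3339, +0.9426)
edge 3: e_3 = (+2.34, -1.50);  n_3 = (-0.5397, -0.8419)
∠(n_1, n_3) = 166.85°
δ = |180° − 166.85°| = 13.15°
13.15° ≤ 2α = 28.07°  →  valid

δ = 13.15°, valid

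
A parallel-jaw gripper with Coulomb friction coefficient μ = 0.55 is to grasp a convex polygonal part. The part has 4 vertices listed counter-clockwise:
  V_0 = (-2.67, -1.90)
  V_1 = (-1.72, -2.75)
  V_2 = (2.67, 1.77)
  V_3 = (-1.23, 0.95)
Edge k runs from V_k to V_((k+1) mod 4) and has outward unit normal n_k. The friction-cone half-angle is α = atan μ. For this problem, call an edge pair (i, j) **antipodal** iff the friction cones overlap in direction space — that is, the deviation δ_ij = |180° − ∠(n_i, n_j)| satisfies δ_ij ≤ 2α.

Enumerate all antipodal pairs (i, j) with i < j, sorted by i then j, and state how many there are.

α = atan 0.55 = 28.81°;  2α = 57.62°
n_0 = (-0.6668, -0.7452)
n_1 = (+0.7173, -0.6967)
n_2 = (-0.2058, +0.9786)
n_3 = (-0.8925, +0.4510)
  (0,1): δ = 92.34°  ·
  (0,2): δ = 53.69°  ✓
  (0,3): δ = 105.01°  ·
  (1,2): δ = 33.96°  ✓
  (1,3): δ = 17.36°  ✓
  (2,3): δ = 128.68°  ·
antipodal pairs: 3

count = 3; pairs: (0,2), (1,2), (1,3)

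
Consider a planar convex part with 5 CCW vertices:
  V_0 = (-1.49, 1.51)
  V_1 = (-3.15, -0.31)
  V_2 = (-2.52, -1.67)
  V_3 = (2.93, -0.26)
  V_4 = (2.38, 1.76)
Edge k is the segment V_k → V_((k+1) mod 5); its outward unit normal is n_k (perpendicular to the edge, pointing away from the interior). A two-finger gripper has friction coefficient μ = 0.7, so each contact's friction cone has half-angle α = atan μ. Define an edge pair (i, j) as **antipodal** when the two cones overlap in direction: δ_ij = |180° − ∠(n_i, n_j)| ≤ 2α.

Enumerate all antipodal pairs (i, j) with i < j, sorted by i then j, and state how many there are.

count = 5; pairs: (0,2), (0,3), (1,3), (1,4), (2,4)

α = atan 0.7 = 34.99°;  2α = 69.98°
n_0 = (-0.7388, +0.6739)
n_1 = (-0.9074, -0.4203)
n_2 = (+0.2505, -0.9681)
n_3 = (+0.9649, +0.2627)
n_4 = (-0.0645, +0.9979)
  (0,1): δ = 112.78°  ·
  (0,2): δ = 33.13°  ✓
  (0,3): δ = 57.60°  ✓
  (0,4): δ = 136.06°  ·
  (1,2): δ = 100.35°  ·
  (1,3): δ = 9.62°  ✓
  (1,4): δ = 68.84°  ✓
  (2,3): δ = 89.27°  ·
  (2,4): δ = 10.81°  ✓
  (3,4): δ = 101.53°  ·
antipodal pairs: 5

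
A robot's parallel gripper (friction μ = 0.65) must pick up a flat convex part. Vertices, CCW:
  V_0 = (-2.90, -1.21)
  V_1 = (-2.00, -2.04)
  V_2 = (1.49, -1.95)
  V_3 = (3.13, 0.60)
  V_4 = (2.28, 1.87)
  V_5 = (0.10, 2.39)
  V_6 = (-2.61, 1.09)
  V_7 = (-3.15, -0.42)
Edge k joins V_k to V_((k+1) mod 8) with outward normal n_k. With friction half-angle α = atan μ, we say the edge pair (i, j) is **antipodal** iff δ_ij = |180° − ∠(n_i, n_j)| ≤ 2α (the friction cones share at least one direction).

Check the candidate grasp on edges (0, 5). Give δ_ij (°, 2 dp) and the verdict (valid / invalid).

α = atan 0.65 = 33.02°;  2α = 66.05°
edge 0: e_0 = (+0.90, -0.83);  n_0 = (-0.6779, -0.7351)
edge 5: e_5 = (-2.71, -1.30);  n_5 = (-0.4325, +0.9016)
∠(n_0, n_5) = 111.69°
δ = |180° − 111.69°| = 68.31°
68.31° > 2α = 66.05°  →  invalid

δ = 68.31°, invalid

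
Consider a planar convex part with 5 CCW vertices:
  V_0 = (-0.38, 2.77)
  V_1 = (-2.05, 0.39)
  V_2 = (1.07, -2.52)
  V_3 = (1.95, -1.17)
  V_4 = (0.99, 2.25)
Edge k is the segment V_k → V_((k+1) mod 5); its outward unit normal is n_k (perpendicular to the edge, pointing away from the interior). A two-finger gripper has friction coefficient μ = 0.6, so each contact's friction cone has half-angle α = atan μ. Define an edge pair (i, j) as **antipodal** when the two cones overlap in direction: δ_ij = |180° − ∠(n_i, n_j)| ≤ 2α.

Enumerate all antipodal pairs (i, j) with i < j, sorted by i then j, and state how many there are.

count = 4; pairs: (0,2), (0,3), (1,3), (1,4)

α = atan 0.6 = 30.96°;  2α = 61.93°
n_0 = (-0.8186, +0.5744)
n_1 = (-0.6821, -0.7313)
n_2 = (+0.8377, -0.5461)
n_3 = (+0.9628, +0.2703)
n_4 = (+0.3549, +0.9349)
  (0,1): δ = 97.95°  ·
  (0,2): δ = 1.96°  ✓
  (0,3): δ = 50.74°  ✓
  (0,4): δ = 104.27°  ·
  (1,2): δ = 80.09°  ·
  (1,3): δ = 31.32°  ✓
  (1,4): δ = 22.22°  ✓
  (2,3): δ = 131.22°  ·
  (2,4): δ = 77.69°  ·
  (3,4): δ = 126.46°  ·
antipodal pairs: 4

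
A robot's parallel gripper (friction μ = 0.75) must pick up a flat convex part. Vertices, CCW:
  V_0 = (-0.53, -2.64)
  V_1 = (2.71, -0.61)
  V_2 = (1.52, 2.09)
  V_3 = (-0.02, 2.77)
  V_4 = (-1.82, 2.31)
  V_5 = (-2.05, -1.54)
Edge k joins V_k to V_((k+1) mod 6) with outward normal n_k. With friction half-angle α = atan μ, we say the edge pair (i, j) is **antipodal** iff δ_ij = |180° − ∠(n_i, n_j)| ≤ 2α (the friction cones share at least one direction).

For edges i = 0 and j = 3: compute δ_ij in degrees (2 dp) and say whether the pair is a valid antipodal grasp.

α = atan 0.75 = 36.87°;  2α = 73.74°
edge 0: e_0 = (+3.24, +2.03);  n_0 = (+0.5309, -0.8474)
edge 3: e_3 = (-1.80, -0.46);  n_3 = (-0.2476, +0.9689)
∠(n_0, n_3) = 162.27°
δ = |180° − 162.27°| = 17.73°
17.73° ≤ 2α = 73.74°  →  valid

δ = 17.73°, valid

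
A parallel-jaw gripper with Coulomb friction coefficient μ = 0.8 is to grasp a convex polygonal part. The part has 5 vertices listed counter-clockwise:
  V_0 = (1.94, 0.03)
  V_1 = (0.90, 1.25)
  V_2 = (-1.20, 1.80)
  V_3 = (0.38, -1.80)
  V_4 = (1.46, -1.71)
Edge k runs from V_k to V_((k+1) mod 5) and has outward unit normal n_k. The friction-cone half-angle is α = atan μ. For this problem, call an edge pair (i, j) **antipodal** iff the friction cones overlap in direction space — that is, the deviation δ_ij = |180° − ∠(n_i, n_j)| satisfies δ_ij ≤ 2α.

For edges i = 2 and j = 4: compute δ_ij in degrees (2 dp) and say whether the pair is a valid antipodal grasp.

δ = 39.12°, valid

α = atan 0.8 = 38.66°;  2α = 77.32°
edge 2: e_2 = (+1.58, -3.60);  n_2 = (-0.9157, -0.4019)
edge 4: e_4 = (+0.48, +1.74);  n_4 = (+0.9640, -0.2659)
∠(n_2, n_4) = 140.88°
δ = |180° − 140.88°| = 39.12°
39.12° ≤ 2α = 77.32°  →  valid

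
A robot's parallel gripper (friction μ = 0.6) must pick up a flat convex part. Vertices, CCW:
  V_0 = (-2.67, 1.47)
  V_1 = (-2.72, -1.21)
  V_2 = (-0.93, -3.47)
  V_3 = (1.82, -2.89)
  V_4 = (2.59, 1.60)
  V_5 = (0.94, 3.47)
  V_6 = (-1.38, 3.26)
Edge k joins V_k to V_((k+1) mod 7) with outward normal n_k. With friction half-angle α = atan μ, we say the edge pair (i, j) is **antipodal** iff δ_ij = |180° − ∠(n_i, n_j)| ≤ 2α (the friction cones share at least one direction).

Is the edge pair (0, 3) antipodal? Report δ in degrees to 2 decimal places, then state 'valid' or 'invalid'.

δ = 8.66°, valid

α = atan 0.6 = 30.96°;  2α = 61.93°
edge 0: e_0 = (-0.05, -2.68);  n_0 = (-0.9998, +0.0187)
edge 3: e_3 = (+0.77, +4.49);  n_3 = (+0.9856, -0.1690)
∠(n_0, n_3) = 171.34°
δ = |180° − 171.34°| = 8.66°
8.66° ≤ 2α = 61.93°  →  valid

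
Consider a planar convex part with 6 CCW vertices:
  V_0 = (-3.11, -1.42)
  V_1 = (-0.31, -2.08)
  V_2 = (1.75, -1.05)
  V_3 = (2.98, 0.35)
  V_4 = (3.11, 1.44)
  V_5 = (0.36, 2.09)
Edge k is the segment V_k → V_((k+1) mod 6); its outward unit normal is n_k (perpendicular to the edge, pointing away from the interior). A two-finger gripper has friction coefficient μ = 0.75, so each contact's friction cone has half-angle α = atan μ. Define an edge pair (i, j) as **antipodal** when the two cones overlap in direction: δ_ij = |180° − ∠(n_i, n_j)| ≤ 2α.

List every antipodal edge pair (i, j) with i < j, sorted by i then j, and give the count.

α = atan 0.75 = 36.87°;  2α = 73.74°
n_0 = (-0.2294, -0.9733)
n_1 = (+0.4472, -0.8944)
n_2 = (+0.7512, -0.6600)
n_3 = (+0.9930, -0.1184)
n_4 = (+0.2300, +0.9732)
n_5 = (-0.7111, +0.7030)
  (0,1): δ = 140.17°  ·
  (0,2): δ = 118.04°  ·
  (0,3): δ = 83.54°  ·
  (0,4): δ = 0.04°  ✓
  (0,5): δ = 58.59°  ✓
  (1,2): δ = 157.87°  ·
  (1,3): δ = 123.37°  ·
  (1,4): δ = 39.86°  ✓
  (1,5): δ = 18.76°  ✓
  (2,3): δ = 145.50°  ·
  (2,4): δ = 62.00°  ✓
  (2,5): δ = 3.37°  ✓
  (3,4): δ = 96.50°  ·
  (3,5): δ = 37.87°  ✓
  (4,5): δ = 121.37°  ·
antipodal pairs: 7

count = 7; pairs: (0,4), (0,5), (1,4), (1,5), (2,4), (2,5), (3,5)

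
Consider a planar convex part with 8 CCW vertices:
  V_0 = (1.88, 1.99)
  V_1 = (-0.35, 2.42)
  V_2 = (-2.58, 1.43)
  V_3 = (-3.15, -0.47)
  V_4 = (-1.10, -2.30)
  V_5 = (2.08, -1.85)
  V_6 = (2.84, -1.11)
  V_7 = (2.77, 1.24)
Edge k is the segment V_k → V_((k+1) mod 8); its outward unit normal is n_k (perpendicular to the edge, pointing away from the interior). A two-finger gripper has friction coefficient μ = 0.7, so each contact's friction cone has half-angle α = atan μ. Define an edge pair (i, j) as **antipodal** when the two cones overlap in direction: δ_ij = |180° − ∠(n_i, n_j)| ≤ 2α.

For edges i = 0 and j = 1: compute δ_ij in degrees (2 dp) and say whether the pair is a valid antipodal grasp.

δ = 145.15°, invalid

α = atan 0.7 = 34.99°;  2α = 69.98°
edge 0: e_0 = (-2.23, +0.43);  n_0 = (+0.1893, +0.9819)
edge 1: e_1 = (-2.23, -0.99);  n_1 = (-0.4058, +0.9140)
∠(n_0, n_1) = 34.85°
δ = |180° − 34.85°| = 145.15°
145.15° > 2α = 69.98°  →  invalid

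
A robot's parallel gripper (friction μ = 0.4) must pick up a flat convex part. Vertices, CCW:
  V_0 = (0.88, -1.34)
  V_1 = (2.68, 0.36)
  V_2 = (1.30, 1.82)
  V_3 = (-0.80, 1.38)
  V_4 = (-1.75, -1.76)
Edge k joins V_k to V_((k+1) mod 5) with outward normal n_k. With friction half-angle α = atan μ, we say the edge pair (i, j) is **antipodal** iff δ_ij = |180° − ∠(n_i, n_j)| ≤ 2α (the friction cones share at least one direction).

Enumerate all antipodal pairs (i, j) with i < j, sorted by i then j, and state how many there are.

count = 3; pairs: (0,2), (0,3), (2,4)

α = atan 0.4 = 21.80°;  2α = 43.60°
n_0 = (+0.6866, -0.7270)
n_1 = (+0.7267, +0.6869)
n_2 = (-0.2051, +0.9787)
n_3 = (-0.9572, +0.2896)
n_4 = (+0.1577, -0.9875)
  (0,1): δ = 89.98°  ·
  (0,2): δ = 31.53°  ✓
  (0,3): δ = 29.80°  ✓
  (0,4): δ = 145.71°  ·
  (1,2): δ = 121.55°  ·
  (1,3): δ = 60.22°  ·
  (1,4): δ = 55.69°  ·
  (2,3): δ = 118.67°  ·
  (2,4): δ = 2.76°  ✓
  (3,4): δ = 64.09°  ·
antipodal pairs: 3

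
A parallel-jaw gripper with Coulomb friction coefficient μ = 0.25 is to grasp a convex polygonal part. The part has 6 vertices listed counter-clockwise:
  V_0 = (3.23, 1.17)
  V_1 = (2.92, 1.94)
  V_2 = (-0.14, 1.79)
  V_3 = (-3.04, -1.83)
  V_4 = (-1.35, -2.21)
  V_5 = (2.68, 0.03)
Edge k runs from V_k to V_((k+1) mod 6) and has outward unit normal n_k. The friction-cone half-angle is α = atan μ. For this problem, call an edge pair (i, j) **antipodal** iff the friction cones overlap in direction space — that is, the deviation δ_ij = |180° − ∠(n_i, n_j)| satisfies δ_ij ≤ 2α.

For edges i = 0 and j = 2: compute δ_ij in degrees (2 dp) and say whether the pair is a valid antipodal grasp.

δ = 60.63°, invalid

α = atan 0.25 = 14.04°;  2α = 28.07°
edge 0: e_0 = (-0.31, +0.77);  n_0 = (+0.9276, +0.3735)
edge 2: e_2 = (-2.90, -3.62);  n_2 = (-0.7804, +0.6252)
∠(n_0, n_2) = 119.37°
δ = |180° − 119.37°| = 60.63°
60.63° > 2α = 28.07°  →  invalid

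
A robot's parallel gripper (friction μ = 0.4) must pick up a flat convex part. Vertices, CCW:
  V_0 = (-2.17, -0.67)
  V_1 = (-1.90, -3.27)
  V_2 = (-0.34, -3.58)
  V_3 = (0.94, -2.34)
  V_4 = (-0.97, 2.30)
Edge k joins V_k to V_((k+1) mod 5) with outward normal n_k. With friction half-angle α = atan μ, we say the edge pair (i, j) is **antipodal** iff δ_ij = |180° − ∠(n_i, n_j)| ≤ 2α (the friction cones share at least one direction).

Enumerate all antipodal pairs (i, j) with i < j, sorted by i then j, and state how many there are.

count = 2; pairs: (0,3), (2,4)

α = atan 0.4 = 21.80°;  2α = 43.60°
n_0 = (-0.9947, -0.1033)
n_1 = (-0.1949, -0.9808)
n_2 = (+0.6958, -0.7182)
n_3 = (+0.9247, +0.3806)
n_4 = (-0.9272, +0.3746)
  (0,1): δ = 107.17°  ·
  (0,2): δ = 51.84°  ·
  (0,3): δ = 16.45°  ✓
  (0,4): δ = 152.07°  ·
  (1,2): δ = 124.67°  ·
  (1,3): δ = 56.39°  ·
  (1,4): δ = 79.24°  ·
  (2,3): δ = 111.72°  ·
  (2,4): δ = 23.91°  ✓
  (3,4): δ = 44.37°  ·
antipodal pairs: 2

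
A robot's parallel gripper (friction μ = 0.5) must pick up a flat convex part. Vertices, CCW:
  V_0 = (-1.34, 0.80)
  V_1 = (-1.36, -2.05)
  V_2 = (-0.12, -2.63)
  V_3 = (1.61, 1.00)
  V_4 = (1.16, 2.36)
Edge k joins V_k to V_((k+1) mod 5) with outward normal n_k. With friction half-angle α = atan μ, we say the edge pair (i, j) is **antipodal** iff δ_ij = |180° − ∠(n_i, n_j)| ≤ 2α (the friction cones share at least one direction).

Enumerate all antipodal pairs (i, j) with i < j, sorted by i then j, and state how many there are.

count = 4; pairs: (0,2), (0,3), (1,3), (2,4)

α = atan 0.5 = 26.57°;  2α = 53.13°
n_0 = (-1.0000, +0.0070)
n_1 = (-0.4237, -0.9058)
n_2 = (+0.9027, -0.4302)
n_3 = (+0.9494, +0.3141)
n_4 = (-0.5294, +0.8484)
  (0,1): δ = 114.67°  ·
  (0,2): δ = 25.08°  ✓
  (0,3): δ = 18.71°  ✓
  (0,4): δ = 122.37°  ·
  (1,2): δ = 90.41°  ·
  (1,3): δ = 46.62°  ✓
  (1,4): δ = 57.03°  ·
  (2,3): δ = 136.21°  ·
  (2,4): δ = 32.55°  ✓
  (3,4): δ = 76.34°  ·
antipodal pairs: 4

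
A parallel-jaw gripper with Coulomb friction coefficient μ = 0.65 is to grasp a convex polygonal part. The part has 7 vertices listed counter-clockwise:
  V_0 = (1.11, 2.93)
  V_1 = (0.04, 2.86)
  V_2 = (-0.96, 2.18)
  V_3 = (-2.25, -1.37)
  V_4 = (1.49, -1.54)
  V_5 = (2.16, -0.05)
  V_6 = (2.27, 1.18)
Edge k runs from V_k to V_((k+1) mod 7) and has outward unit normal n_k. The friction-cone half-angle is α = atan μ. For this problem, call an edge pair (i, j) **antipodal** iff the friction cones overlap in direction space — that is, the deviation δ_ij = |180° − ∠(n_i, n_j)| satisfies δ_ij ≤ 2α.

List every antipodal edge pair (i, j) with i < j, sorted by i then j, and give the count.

α = atan 0.65 = 33.02°;  2α = 66.05°
n_0 = (-0.0653, +0.9979)
n_1 = (-0.5623, +0.8269)
n_2 = (-0.9399, +0.3415)
n_3 = (-0.0454, -0.9990)
n_4 = (+0.9120, -0.4101)
n_5 = (+0.9960, -0.0891)
n_6 = (+0.8335, +0.5525)
  (0,1): δ = 149.53°  ·
  (0,2): δ = 113.71°  ·
  (0,3): δ = 6.35°  ✓
  (0,4): δ = 62.05°  ✓
  (0,5): δ = 81.15°  ·
  (0,6): δ = 119.80°  ·
  (1,2): δ = 144.19°  ·
  (1,3): δ = 36.82°  ✓
  (1,4): δ = 31.57°  ✓
  (1,5): δ = 50.67°  ✓
  (1,6): δ = 89.32°  ·
  (2,3): δ = 72.63°  ·
  (2,4): δ = 4.24°  ✓
  (2,5): δ = 14.86°  ✓
  (2,6): δ = 53.51°  ✓
  (3,4): δ = 111.61°  ·
  (3,5): δ = 92.51°  ·
  (3,6): δ = 53.86°  ✓
  (4,5): δ = 160.90°  ·
  (4,6): δ = 122.25°  ·
  (5,6): δ = 141.35°  ·
antipodal pairs: 9

count = 9; pairs: (0,3), (0,4), (1,3), (1,4), (1,5), (2,4), (2,5), (2,6), (3,6)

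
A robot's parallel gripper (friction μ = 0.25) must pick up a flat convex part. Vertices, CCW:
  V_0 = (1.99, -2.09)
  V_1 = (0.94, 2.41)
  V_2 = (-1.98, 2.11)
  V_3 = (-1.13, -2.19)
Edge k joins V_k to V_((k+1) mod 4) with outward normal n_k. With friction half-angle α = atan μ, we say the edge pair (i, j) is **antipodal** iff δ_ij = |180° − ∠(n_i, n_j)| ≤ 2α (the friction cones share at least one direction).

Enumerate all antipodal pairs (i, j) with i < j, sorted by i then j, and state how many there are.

count = 2; pairs: (0,2), (1,3)

α = atan 0.25 = 14.04°;  2α = 28.07°
n_0 = (+0.9738, +0.2272)
n_1 = (-0.1022, +0.9948)
n_2 = (-0.9810, -0.1939)
n_3 = (+0.0320, -0.9995)
  (0,1): δ = 97.27°  ·
  (0,2): δ = 1.95°  ✓
  (0,3): δ = 78.70°  ·
  (1,2): δ = 84.68°  ·
  (1,3): δ = 4.03°  ✓
  (2,3): δ = 99.35°  ·
antipodal pairs: 2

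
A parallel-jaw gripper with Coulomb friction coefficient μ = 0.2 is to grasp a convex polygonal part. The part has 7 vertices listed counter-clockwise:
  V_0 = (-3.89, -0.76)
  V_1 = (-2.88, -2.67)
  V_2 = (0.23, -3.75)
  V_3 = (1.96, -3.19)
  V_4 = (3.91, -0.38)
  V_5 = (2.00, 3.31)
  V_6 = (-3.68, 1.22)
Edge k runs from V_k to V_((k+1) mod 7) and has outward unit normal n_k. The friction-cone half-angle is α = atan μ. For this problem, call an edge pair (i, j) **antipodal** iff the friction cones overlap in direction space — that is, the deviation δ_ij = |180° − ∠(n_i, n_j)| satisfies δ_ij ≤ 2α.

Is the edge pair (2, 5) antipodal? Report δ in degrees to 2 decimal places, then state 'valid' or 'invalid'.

δ = 2.26°, valid

α = atan 0.2 = 11.31°;  2α = 22.62°
edge 2: e_2 = (+1.73, +0.56);  n_2 = (+0.3080, -0.9514)
edge 5: e_5 = (-5.68, -2.09);  n_5 = (-0.3453, +0.9385)
∠(n_2, n_5) = 177.74°
δ = |180° − 177.74°| = 2.26°
2.26° ≤ 2α = 22.62°  →  valid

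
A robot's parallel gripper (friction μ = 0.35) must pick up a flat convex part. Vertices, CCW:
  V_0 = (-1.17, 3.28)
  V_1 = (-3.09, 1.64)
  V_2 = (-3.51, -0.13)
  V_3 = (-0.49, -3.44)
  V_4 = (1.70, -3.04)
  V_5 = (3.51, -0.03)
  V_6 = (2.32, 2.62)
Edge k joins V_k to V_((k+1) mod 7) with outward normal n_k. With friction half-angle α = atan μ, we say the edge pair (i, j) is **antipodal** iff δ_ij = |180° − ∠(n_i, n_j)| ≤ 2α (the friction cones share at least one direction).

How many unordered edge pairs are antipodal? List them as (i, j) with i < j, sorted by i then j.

count = 7; pairs: (0,3), (0,4), (1,4), (1,5), (2,5), (2,6), (3,6)

α = atan 0.35 = 19.29°;  2α = 38.58°
n_0 = (-0.6495, +0.7604)
n_1 = (-0.9730, +0.2309)
n_2 = (-0.7387, -0.6740)
n_3 = (+0.1797, -0.9837)
n_4 = (+0.8570, -0.5153)
n_5 = (+0.9122, +0.4096)
n_6 = (+0.1858, +0.9826)
  (0,1): δ = 143.85°  ·
  (0,2): δ = 88.13°  ·
  (0,3): δ = 30.15°  ✓
  (0,4): δ = 18.48°  ✓
  (0,5): δ = 73.68°  ·
  (0,6): δ = 128.79°  ·
  (1,2): δ = 124.27°  ·
  (1,3): δ = 66.30°  ·
  (1,4): δ = 17.67°  ✓
  (1,5): δ = 37.53°  ✓
  (1,6): δ = 92.64°  ·
  (2,3): δ = 122.03°  ·
  (2,4): δ = 73.40°  ·
  (2,5): δ = 18.19°  ✓
  (2,6): δ = 36.91°  ✓
  (3,4): δ = 131.37°  ·
  (3,5): δ = 76.17°  ·
  (3,6): δ = 21.06°  ✓
  (4,5): δ = 124.80°  ·
  (4,6): δ = 69.69°  ·
  (5,6): δ = 124.89°  ·
antipodal pairs: 7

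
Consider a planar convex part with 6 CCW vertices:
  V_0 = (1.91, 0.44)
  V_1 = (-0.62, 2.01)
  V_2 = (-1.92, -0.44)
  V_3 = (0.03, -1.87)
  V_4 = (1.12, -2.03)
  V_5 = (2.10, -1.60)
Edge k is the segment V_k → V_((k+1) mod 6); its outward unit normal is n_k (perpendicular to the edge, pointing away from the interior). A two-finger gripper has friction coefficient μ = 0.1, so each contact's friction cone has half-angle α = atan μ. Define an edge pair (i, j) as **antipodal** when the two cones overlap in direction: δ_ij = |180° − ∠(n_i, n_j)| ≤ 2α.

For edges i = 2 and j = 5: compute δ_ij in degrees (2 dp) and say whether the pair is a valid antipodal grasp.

α = atan 0.1 = 5.71°;  2α = 11.42°
edge 2: e_2 = (+1.95, -1.43);  n_2 = (-0.5914, -0.8064)
edge 5: e_5 = (-0.19, +2.04);  n_5 = (+0.9957, +0.0927)
∠(n_2, n_5) = 131.57°
δ = |180° − 131.57°| = 48.43°
48.43° > 2α = 11.42°  →  invalid

δ = 48.43°, invalid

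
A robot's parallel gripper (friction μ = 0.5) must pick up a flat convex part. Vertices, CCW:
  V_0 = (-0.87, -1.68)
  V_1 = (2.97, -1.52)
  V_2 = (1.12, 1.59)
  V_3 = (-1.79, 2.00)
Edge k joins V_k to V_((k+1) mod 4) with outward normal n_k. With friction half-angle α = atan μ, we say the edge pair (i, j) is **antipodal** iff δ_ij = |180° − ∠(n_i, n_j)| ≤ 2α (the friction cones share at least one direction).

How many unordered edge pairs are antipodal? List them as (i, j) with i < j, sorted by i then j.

α = atan 0.5 = 26.57°;  2α = 53.13°
n_0 = (+0.0416, -0.9991)
n_1 = (+0.8594, +0.5112)
n_2 = (+0.1395, +0.9902)
n_3 = (-0.9701, -0.2425)
  (0,1): δ = 61.64°  ·
  (0,2): δ = 10.41°  ✓
  (0,3): δ = 101.65°  ·
  (1,2): δ = 128.77°  ·
  (1,3): δ = 16.71°  ✓
  (2,3): δ = 67.94°  ·
antipodal pairs: 2

count = 2; pairs: (0,2), (1,3)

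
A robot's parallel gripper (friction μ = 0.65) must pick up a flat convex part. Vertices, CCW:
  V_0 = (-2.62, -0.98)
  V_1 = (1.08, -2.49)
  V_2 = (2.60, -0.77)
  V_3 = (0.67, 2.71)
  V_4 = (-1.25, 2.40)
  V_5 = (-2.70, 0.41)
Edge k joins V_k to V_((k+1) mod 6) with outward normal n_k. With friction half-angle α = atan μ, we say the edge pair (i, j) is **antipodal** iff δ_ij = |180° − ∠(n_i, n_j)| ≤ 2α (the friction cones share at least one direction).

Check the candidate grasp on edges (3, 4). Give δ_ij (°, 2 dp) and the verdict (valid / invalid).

δ = 135.25°, invalid

α = atan 0.65 = 33.02°;  2α = 66.05°
edge 3: e_3 = (-1.92, -0.31);  n_3 = (-0.1594, +0.9872)
edge 4: e_4 = (-1.45, -1.99);  n_4 = (-0.8082, +0.5889)
∠(n_3, n_4) = 44.75°
δ = |180° − 44.75°| = 135.25°
135.25° > 2α = 66.05°  →  invalid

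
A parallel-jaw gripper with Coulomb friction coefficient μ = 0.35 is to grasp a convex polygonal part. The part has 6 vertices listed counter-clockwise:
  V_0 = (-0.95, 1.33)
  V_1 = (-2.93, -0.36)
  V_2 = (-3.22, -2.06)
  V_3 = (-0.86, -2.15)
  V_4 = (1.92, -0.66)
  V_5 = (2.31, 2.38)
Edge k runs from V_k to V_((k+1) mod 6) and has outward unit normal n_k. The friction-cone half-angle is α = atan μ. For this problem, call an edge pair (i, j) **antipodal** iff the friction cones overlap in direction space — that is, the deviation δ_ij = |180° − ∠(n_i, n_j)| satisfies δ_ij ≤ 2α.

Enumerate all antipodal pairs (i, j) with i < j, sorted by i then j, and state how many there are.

α = atan 0.35 = 19.29°;  2α = 38.58°
n_0 = (-0.6492, +0.7606)
n_1 = (-0.9858, +0.1682)
n_2 = (-0.0381, -0.9993)
n_3 = (+0.4724, -0.8814)
n_4 = (+0.9919, -0.1272)
n_5 = (-0.3066, +0.9518)
  (0,1): δ = 140.16°  ·
  (0,2): δ = 42.67°  ·
  (0,3): δ = 12.29°  ✓
  (0,4): δ = 42.21°  ·
  (0,5): δ = 157.37°  ·
  (1,2): δ = 82.50°  ·
  (1,3): δ = 52.13°  ·
  (1,4): δ = 2.37°  ✓
  (1,5): δ = 117.53°  ·
  (2,3): δ = 149.63°  ·
  (2,4): δ = 95.13°  ·
  (2,5): δ = 20.04°  ✓
  (3,4): δ = 125.50°  ·
  (3,5): δ = 10.34°  ✓
  (4,5): δ = 64.84°  ·
antipodal pairs: 4

count = 4; pairs: (0,3), (1,4), (2,5), (3,5)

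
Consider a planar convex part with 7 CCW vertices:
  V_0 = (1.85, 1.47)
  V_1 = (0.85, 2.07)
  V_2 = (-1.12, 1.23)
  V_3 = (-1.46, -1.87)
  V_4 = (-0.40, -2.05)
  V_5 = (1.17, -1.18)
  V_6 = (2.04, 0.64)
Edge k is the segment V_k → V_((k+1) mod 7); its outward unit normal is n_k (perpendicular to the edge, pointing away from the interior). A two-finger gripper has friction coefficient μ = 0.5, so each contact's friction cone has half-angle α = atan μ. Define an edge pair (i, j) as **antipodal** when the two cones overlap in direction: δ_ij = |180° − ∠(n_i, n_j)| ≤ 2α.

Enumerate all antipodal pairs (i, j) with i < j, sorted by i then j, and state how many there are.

α = atan 0.5 = 26.57°;  2α = 53.13°
n_0 = (+0.5145, +0.8575)
n_1 = (-0.3922, +0.9199)
n_2 = (-0.9940, +0.1090)
n_3 = (-0.1674, -0.9859)
n_4 = (+0.4847, -0.8747)
n_5 = (+0.9022, -0.4313)
n_6 = (+0.9748, +0.2231)
  (0,1): δ = 125.94°  ·
  (0,2): δ = 65.30°  ·
  (0,3): δ = 21.33°  ✓
  (0,4): δ = 59.96°  ·
  (0,5): δ = 95.41°  ·
  (0,6): δ = 133.86°  ·
  (1,2): δ = 119.35°  ·
  (1,3): δ = 32.73°  ✓
  (1,4): δ = 5.90°  ✓
  (1,5): δ = 41.36°  ✓
  (1,6): δ = 79.80°  ·
  (2,3): δ = 93.38°  ·
  (2,4): δ = 54.75°  ·
  (2,5): δ = 19.29°  ✓
  (2,6): δ = 19.15°  ✓
  (3,4): δ = 141.37°  ·
  (3,5): δ = 105.91°  ·
  (3,6): δ = 67.47°  ·
  (4,5): δ = 144.54°  ·
  (4,6): δ = 106.10°  ·
  (5,6): δ = 141.56°  ·
antipodal pairs: 6

count = 6; pairs: (0,3), (1,3), (1,4), (1,5), (2,5), (2,6)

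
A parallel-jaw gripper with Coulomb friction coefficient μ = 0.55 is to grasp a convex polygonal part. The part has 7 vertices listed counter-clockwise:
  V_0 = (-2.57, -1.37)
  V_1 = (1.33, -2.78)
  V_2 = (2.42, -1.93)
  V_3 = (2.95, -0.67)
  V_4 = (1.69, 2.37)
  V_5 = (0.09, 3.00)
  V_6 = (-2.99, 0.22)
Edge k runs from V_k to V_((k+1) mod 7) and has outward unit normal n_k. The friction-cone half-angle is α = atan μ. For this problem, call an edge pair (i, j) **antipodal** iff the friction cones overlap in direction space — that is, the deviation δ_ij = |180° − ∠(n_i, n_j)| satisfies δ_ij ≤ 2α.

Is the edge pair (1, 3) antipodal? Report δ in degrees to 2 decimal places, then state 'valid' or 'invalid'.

δ = 105.43°, invalid

α = atan 0.55 = 28.81°;  2α = 57.62°
edge 1: e_1 = (+1.09, +0.85);  n_1 = (+0.6149, -0.7886)
edge 3: e_3 = (-1.26, +3.04);  n_3 = (+0.9238, +0.3829)
∠(n_1, n_3) = 74.57°
δ = |180° − 74.57°| = 105.43°
105.43° > 2α = 57.62°  →  invalid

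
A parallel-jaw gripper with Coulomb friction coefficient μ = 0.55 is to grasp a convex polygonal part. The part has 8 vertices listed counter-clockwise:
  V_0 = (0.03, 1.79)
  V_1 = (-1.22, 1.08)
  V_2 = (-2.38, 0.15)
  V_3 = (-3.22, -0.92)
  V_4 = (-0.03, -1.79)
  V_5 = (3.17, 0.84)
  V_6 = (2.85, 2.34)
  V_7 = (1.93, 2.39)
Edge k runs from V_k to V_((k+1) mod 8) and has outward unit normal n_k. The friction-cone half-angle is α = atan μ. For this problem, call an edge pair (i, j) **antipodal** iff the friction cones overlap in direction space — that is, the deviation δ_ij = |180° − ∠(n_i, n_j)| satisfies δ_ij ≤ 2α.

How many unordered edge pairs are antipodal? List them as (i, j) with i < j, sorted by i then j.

α = atan 0.55 = 28.81°;  2α = 57.62°
n_0 = (-0.4939, +0.8695)
n_1 = (-0.6255, +0.7802)
n_2 = (-0.7866, +0.6175)
n_3 = (-0.2631, -0.9648)
n_4 = (+0.6349, -0.7726)
n_5 = (+0.9780, +0.2086)
n_6 = (+0.0543, +0.9985)
n_7 = (-0.3011, +0.9536)
  (0,1): δ = 170.88°  ·
  (0,2): δ = 157.73°  ·
  (0,3): δ = 44.85°  ✓
  (0,4): δ = 9.82°  ✓
  (0,5): δ = 72.45°  ·
  (0,6): δ = 147.29°  ·
  (0,7): δ = 167.93°  ·
  (1,2): δ = 166.85°  ·
  (1,3): δ = 53.98°  ✓
  (1,4): δ = 0.70°  ✓
  (1,5): δ = 63.32°  ·
  (1,6): δ = 138.17°  ·
  (1,7): δ = 158.81°  ·
  (2,3): δ = 67.12°  ·
  (2,4): δ = 12.45°  ✓
  (2,5): δ = 50.18°  ✓
  (2,6): δ = 125.02°  ·
  (2,7): δ = 145.66°  ·
  (3,4): δ = 125.33°  ·
  (3,5): δ = 62.70°  ·
  (3,6): δ = 12.14°  ✓
  (3,7): δ = 32.78°  ✓
  (4,5): δ = 117.37°  ·
  (4,6): δ = 42.53°  ✓
  (4,7): δ = 21.89°  ✓
  (5,6): δ = 105.15°  ·
  (5,7): δ = 84.52°  ·
  (6,7): δ = 159.36°  ·
antipodal pairs: 10

count = 10; pairs: (0,3), (0,4), (1,3), (1,4), (2,4), (2,5), (3,6), (3,7), (4,6), (4,7)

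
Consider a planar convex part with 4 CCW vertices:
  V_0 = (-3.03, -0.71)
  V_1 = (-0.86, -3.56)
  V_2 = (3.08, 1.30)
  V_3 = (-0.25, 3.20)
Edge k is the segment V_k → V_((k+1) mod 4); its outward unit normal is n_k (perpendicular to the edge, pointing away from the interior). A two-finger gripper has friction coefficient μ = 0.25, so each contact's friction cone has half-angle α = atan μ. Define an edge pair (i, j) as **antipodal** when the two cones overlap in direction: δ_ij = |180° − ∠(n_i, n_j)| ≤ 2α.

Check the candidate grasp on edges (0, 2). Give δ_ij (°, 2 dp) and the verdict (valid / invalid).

δ = 23.01°, valid

α = atan 0.25 = 14.04°;  2α = 28.07°
edge 0: e_0 = (+2.17, -2.85);  n_0 = (-0.7956, -0.6058)
edge 2: e_2 = (-3.33, +1.90);  n_2 = (+0.4956, +0.8686)
∠(n_0, n_2) = 156.99°
δ = |180° − 156.99°| = 23.01°
23.01° ≤ 2α = 28.07°  →  valid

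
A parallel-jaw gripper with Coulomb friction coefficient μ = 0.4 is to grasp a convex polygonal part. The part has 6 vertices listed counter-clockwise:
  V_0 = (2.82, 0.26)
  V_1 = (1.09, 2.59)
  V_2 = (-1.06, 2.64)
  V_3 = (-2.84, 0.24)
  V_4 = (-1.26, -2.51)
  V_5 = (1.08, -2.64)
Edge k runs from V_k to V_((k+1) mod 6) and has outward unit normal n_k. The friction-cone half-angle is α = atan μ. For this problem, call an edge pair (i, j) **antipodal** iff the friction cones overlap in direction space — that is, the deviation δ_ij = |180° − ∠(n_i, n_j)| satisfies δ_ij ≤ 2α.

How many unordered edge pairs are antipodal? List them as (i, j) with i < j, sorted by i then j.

α = atan 0.4 = 21.80°;  2α = 43.60°
n_0 = (+0.8029, +0.5961)
n_1 = (+0.0232, +0.9997)
n_2 = (-0.8032, +0.5957)
n_3 = (-0.8671, -0.4982)
n_4 = (-0.0555, -0.9985)
n_5 = (+0.8575, -0.5145)
  (0,1): δ = 127.93°  ·
  (0,2): δ = 73.16°  ·
  (0,3): δ = 6.71°  ✓
  (0,4): δ = 50.23°  ·
  (0,5): δ = 112.44°  ·
  (1,2): δ = 125.23°  ·
  (1,3): δ = 58.79°  ·
  (1,4): δ = 1.85°  ✓
  (1,5): δ = 60.37°  ·
  (2,3): δ = 113.56°  ·
  (2,4): δ = 56.62°  ·
  (2,5): δ = 5.60°  ✓
  (3,4): δ = 123.06°  ·
  (3,5): δ = 60.84°  ·
  (4,5): δ = 117.78°  ·
antipodal pairs: 3

count = 3; pairs: (0,3), (1,4), (2,5)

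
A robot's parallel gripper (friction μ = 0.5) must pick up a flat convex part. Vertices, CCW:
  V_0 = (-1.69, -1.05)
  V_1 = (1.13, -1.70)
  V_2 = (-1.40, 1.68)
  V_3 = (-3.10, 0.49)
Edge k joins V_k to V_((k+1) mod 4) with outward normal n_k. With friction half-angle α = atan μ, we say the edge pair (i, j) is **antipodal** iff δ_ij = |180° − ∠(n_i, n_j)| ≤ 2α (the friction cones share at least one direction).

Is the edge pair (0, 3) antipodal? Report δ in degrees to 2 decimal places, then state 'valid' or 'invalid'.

δ = 145.46°, invalid

α = atan 0.5 = 26.57°;  2α = 53.13°
edge 0: e_0 = (+2.82, -0.65);  n_0 = (-0.2246, -0.9744)
edge 3: e_3 = (+1.41, -1.54);  n_3 = (-0.7376, -0.6753)
∠(n_0, n_3) = 34.54°
δ = |180° − 34.54°| = 145.46°
145.46° > 2α = 53.13°  →  invalid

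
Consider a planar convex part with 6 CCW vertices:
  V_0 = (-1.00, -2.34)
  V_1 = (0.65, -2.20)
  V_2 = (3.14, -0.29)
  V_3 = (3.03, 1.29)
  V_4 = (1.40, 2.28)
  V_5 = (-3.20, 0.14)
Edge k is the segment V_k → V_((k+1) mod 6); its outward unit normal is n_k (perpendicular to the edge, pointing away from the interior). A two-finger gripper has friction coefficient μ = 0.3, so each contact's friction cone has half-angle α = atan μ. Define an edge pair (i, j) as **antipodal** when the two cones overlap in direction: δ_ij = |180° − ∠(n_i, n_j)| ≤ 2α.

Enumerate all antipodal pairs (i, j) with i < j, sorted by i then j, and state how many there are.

α = atan 0.3 = 16.70°;  2α = 33.40°
n_0 = (+0.0845, -0.9964)
n_1 = (+0.6086, -0.7935)
n_2 = (+0.9976, +0.0695)
n_3 = (+0.5191, +0.8547)
n_4 = (-0.4218, +0.9067)
n_5 = (-0.7481, -0.6636)
  (0,1): δ = 147.36°  ·
  (0,2): δ = 90.87°  ·
  (0,3): δ = 36.12°  ·
  (0,4): δ = 20.10°  ✓
  (0,5): δ = 126.73°  ·
  (1,2): δ = 123.51°  ·
  (1,3): δ = 68.76°  ·
  (1,4): δ = 12.54°  ✓
  (1,5): δ = 94.09°  ·
  (2,3): δ = 125.26°  ·
  (2,4): δ = 69.03°  ·
  (2,5): δ = 37.59°  ·
  (3,4): δ = 123.78°  ·
  (3,5): δ = 17.15°  ✓
  (4,5): δ = 73.37°  ·
antipodal pairs: 3

count = 3; pairs: (0,4), (1,4), (3,5)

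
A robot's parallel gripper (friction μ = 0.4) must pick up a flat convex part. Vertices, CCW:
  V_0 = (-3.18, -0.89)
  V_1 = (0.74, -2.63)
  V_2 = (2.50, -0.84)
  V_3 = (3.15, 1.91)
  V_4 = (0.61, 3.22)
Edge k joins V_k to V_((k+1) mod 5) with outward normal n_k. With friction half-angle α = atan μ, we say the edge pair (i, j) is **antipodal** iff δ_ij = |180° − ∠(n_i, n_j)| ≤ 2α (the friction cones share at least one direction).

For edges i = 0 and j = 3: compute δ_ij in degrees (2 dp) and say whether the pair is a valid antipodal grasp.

α = atan 0.4 = 21.80°;  2α = 43.60°
edge 0: e_0 = (+3.92, -1.74);  n_0 = (-0.4057, -0.9140)
edge 3: e_3 = (-2.54, +1.31);  n_3 = (+0.4584, +0.8888)
∠(n_0, n_3) = 176.65°
δ = |180° − 176.65°| = 3.35°
3.35° ≤ 2α = 43.60°  →  valid

δ = 3.35°, valid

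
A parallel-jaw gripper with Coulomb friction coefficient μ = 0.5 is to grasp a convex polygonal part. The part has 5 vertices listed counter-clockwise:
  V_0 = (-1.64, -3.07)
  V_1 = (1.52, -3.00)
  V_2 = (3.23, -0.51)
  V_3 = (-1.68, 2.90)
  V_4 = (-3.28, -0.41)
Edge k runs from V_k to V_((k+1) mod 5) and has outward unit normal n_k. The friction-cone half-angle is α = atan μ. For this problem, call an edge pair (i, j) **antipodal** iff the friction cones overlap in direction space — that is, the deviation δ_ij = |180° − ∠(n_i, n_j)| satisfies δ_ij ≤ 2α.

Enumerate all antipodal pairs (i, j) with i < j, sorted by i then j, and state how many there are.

α = atan 0.5 = 26.57°;  2α = 53.13°
n_0 = (+0.0221, -0.9998)
n_1 = (+0.8243, -0.5661)
n_2 = (+0.5704, +0.8213)
n_3 = (-0.9003, +0.4352)
n_4 = (-0.8512, -0.5248)
  (0,1): δ = 125.75°  ·
  (0,2): δ = 36.05°  ✓
  (0,3): δ = 62.93°  ·
  (0,4): δ = 120.39°  ·
  (1,2): δ = 90.30°  ·
  (1,3): δ = 8.68°  ✓
  (1,4): δ = 66.13°  ·
  (2,3): δ = 81.02°  ·
  (2,4): δ = 23.56°  ✓
  (3,4): δ = 122.55°  ·
antipodal pairs: 3

count = 3; pairs: (0,2), (1,3), (2,4)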